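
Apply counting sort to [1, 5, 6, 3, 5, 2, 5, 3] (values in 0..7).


Count array: [0, 1, 1, 2, 0, 3, 1, 0]
Reconstruct: [1, 2, 3, 3, 5, 5, 5, 6]


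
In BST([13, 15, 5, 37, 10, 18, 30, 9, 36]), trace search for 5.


BST root = 13
Search for 5: compare at each node
Path: [13, 5]


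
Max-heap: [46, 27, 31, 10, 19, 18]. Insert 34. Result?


Append 34: [46, 27, 31, 10, 19, 18, 34]
Bubble up: swap idx 6(34) with idx 2(31)
Result: [46, 27, 34, 10, 19, 18, 31]


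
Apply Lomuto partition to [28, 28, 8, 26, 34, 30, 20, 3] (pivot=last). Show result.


Elements <= 3 go left of pivot.
Result: [3, 28, 8, 26, 34, 30, 20, 28], pivot at index 0


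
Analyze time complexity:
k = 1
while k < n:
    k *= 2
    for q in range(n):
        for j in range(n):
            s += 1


Per nesting level: O(log n) * O(n) * O(n) = O(n^2 log n)
Complexity: O(n^2 log n)


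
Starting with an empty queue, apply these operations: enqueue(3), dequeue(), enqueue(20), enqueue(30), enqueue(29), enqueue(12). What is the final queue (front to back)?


enqueue(3) -> [3]
dequeue() returns 3 -> []
enqueue(20) -> [20]
enqueue(30) -> [20, 30]
enqueue(29) -> [20, 30, 29]
enqueue(12) -> [20, 30, 29, 12]
Final queue (front to back): [20, 30, 29, 12]


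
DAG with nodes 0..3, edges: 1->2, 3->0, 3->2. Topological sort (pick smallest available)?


Kahn's algorithm, process smallest node first
Order: [1, 3, 0, 2]


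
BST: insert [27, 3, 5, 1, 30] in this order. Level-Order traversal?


Root = 27; build tree by BST insertion.
Level-Order traversal: [27, 3, 30, 1, 5]


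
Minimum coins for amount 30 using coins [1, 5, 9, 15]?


dp[0]=0; dp[i]=1+min(dp[i-c] for c in coins)
...dp[25]=3, dp[26]=4, dp[27]=3, dp[28]=4, dp[29]=3, dp[30]=2
Minimum coins for 30 = 2


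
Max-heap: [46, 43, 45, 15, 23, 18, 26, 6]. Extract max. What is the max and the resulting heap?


Max = 46
Replace root with last, heapify down
Resulting heap: [45, 43, 26, 15, 23, 18, 6]


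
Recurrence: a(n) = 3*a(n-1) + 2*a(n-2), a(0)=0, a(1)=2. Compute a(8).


Build bottom-up:
...a(6)=990, a(7)=3526, a(8)=3*3526+2*990=12558


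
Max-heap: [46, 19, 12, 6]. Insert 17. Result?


Append 17: [46, 19, 12, 6, 17]
Bubble up: no swaps needed
Result: [46, 19, 12, 6, 17]


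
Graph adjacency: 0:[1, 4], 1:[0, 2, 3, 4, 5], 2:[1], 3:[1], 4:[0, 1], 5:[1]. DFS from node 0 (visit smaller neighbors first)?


DFS stack-based: start with [0]
Visit order: [0, 1, 2, 3, 4, 5]


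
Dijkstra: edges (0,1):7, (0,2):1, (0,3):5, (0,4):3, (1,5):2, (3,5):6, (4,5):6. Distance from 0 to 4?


Dijkstra from 0:
Distances: {0: 0, 1: 7, 2: 1, 3: 5, 4: 3, 5: 9}
Shortest distance to 4 = 3, path = [0, 4]


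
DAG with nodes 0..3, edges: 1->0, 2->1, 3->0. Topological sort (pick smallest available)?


Kahn's algorithm, process smallest node first
Order: [2, 1, 3, 0]


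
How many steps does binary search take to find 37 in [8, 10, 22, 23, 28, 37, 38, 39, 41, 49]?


Search for 37:
[0,9] mid=4 arr[4]=28
[5,9] mid=7 arr[7]=39
[5,6] mid=5 arr[5]=37
Total: 3 comparisons


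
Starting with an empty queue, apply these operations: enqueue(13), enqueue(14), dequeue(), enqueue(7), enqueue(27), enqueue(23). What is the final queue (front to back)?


enqueue(13) -> [13]
enqueue(14) -> [13, 14]
dequeue() returns 13 -> [14]
enqueue(7) -> [14, 7]
enqueue(27) -> [14, 7, 27]
enqueue(23) -> [14, 7, 27, 23]
Final queue (front to back): [14, 7, 27, 23]


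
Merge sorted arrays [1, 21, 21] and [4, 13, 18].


Compare heads, take smaller each step.
Merged: [1, 4, 13, 18, 21, 21]


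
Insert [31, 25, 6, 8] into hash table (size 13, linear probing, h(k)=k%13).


Insertions: 31->slot 5; 25->slot 12; 6->slot 6; 8->slot 8
Table: [None, None, None, None, None, 31, 6, None, 8, None, None, None, 25]


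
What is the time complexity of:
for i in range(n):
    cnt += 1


Per nesting level: O(n) = O(n)
Complexity: O(n)


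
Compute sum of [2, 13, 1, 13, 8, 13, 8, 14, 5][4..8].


Prefix sums: [0, 2, 15, 16, 29, 37, 50, 58, 72, 77]
Sum[4..8] = prefix[9] - prefix[4] = 77 - 29 = 48


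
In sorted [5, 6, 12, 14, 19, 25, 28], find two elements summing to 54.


Two pointers: lo=0, hi=6
No pair sums to 54


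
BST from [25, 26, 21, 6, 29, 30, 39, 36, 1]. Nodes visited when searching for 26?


BST root = 25
Search for 26: compare at each node
Path: [25, 26]


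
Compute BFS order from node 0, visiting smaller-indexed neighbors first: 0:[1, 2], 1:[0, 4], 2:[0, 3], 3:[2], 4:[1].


BFS queue: start with [0]
Visit order: [0, 1, 2, 4, 3]


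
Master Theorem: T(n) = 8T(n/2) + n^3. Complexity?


a=8, b=2, c=3. log_2(8)=3 = c=3. Case 2: O(n^c log n) = O(n^3 log n)
Complexity: O(n^3 log n)


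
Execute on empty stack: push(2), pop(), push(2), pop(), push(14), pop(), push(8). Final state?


push(2) -> [2]
pop() returns 2 -> []
push(2) -> [2]
pop() returns 2 -> []
push(14) -> [14]
pop() returns 14 -> []
push(8) -> [8]
Final stack (bottom to top): [8]


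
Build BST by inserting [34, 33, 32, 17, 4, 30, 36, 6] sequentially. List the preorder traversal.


Root = 34; build tree by BST insertion.
Preorder traversal: [34, 33, 32, 17, 4, 6, 30, 36]


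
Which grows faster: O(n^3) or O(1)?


constant grows slower than cubic
O(1) is asymptotically smaller; O(n^3) grows faster


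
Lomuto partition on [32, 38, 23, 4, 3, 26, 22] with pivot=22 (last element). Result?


Elements <= 22 go left of pivot.
Result: [4, 3, 22, 32, 38, 26, 23], pivot at index 2


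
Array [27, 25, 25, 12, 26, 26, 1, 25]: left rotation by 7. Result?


Left rotate by 7: [25, 27, 25, 25, 12, 26, 26, 1]


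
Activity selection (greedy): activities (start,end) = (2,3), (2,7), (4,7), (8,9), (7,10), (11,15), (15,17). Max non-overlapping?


Greedy: pick earliest-ending, then skip overlaps.
Selected (5 activities): [(2, 3), (4, 7), (8, 9), (11, 15), (15, 17)]


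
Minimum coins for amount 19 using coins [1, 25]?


dp[0]=0; dp[i]=1+min(dp[i-c] for c in coins)
...dp[14]=14, dp[15]=15, dp[16]=16, dp[17]=17, dp[18]=18, dp[19]=19
Minimum coins for 19 = 19


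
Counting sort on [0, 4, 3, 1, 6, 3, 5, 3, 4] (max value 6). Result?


Count array: [1, 1, 0, 3, 2, 1, 1]
Reconstruct: [0, 1, 3, 3, 3, 4, 4, 5, 6]


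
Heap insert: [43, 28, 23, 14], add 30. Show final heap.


Append 30: [43, 28, 23, 14, 30]
Bubble up: swap idx 4(30) with idx 1(28)
Result: [43, 30, 23, 14, 28]


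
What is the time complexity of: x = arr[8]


Analysis: constant-time operation, no loop
Complexity: O(1)


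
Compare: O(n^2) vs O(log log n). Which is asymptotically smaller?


double-logarithmic grows slower than quadratic
O(log log n) is asymptotically smaller; O(n^2) grows faster


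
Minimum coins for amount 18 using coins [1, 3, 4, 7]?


dp[0]=0; dp[i]=1+min(dp[i-c] for c in coins)
...dp[13]=3, dp[14]=2, dp[15]=3, dp[16]=4, dp[17]=3, dp[18]=3
Minimum coins for 18 = 3


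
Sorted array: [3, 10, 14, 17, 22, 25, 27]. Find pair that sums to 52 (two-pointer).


Two pointers: lo=0, hi=6
Found pair: (25, 27) summing to 52


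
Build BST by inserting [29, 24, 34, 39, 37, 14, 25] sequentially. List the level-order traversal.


Root = 29; build tree by BST insertion.
Level-Order traversal: [29, 24, 34, 14, 25, 39, 37]


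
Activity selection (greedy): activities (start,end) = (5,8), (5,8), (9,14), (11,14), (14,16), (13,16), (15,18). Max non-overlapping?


Greedy: pick earliest-ending, then skip overlaps.
Selected (3 activities): [(5, 8), (9, 14), (14, 16)]


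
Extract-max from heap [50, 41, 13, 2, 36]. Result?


Max = 50
Replace root with last, heapify down
Resulting heap: [41, 36, 13, 2]


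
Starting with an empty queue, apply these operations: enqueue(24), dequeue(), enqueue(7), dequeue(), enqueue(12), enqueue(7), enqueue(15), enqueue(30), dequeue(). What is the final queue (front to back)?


enqueue(24) -> [24]
dequeue() returns 24 -> []
enqueue(7) -> [7]
dequeue() returns 7 -> []
enqueue(12) -> [12]
enqueue(7) -> [12, 7]
enqueue(15) -> [12, 7, 15]
enqueue(30) -> [12, 7, 15, 30]
dequeue() returns 12 -> [7, 15, 30]
Final queue (front to back): [7, 15, 30]


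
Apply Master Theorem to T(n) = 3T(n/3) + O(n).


a=3, b=3, c=1. log_3(3)=1 = c=1. Case 2: O(n^c log n) = O(n log n)
Complexity: O(n log n)


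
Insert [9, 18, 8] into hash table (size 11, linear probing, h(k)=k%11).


Insertions: 9->slot 9; 18->slot 7; 8->slot 8
Table: [None, None, None, None, None, None, None, 18, 8, 9, None]


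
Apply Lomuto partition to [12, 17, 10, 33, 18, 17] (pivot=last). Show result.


Elements <= 17 go left of pivot.
Result: [12, 17, 10, 17, 18, 33], pivot at index 3


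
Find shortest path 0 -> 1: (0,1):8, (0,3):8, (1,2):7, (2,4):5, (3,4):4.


Dijkstra from 0:
Distances: {0: 0, 1: 8, 2: 15, 3: 8, 4: 12}
Shortest distance to 1 = 8, path = [0, 1]


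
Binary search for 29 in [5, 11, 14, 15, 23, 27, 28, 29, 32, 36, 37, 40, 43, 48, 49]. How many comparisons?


Search for 29:
[0,14] mid=7 arr[7]=29
Total: 1 comparisons


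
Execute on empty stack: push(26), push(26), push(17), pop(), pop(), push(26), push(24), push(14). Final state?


push(26) -> [26]
push(26) -> [26, 26]
push(17) -> [26, 26, 17]
pop() returns 17 -> [26, 26]
pop() returns 26 -> [26]
push(26) -> [26, 26]
push(24) -> [26, 26, 24]
push(14) -> [26, 26, 24, 14]
Final stack (bottom to top): [26, 26, 24, 14]


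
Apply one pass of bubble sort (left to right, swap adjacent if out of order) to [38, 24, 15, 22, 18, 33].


After one pass: [24, 15, 22, 18, 33, 38]


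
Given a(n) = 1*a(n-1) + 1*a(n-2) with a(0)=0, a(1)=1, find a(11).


Build bottom-up:
...a(9)=34, a(10)=55, a(11)=1*55+1*34=89


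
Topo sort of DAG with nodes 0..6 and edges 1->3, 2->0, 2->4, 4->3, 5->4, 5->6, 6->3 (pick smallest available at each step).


Kahn's algorithm, process smallest node first
Order: [1, 2, 0, 5, 4, 6, 3]


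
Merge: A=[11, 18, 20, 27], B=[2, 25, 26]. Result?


Compare heads, take smaller each step.
Merged: [2, 11, 18, 20, 25, 26, 27]


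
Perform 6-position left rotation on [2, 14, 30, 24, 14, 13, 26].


Left rotate by 6: [26, 2, 14, 30, 24, 14, 13]


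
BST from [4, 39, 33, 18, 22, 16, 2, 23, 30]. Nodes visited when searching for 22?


BST root = 4
Search for 22: compare at each node
Path: [4, 39, 33, 18, 22]


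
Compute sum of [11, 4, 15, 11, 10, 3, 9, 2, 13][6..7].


Prefix sums: [0, 11, 15, 30, 41, 51, 54, 63, 65, 78]
Sum[6..7] = prefix[8] - prefix[6] = 65 - 54 = 11


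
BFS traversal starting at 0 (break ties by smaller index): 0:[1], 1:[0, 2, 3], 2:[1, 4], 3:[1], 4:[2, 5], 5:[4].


BFS queue: start with [0]
Visit order: [0, 1, 2, 3, 4, 5]


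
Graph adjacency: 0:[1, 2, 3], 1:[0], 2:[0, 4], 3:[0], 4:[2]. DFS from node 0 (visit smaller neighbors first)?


DFS stack-based: start with [0]
Visit order: [0, 1, 2, 4, 3]


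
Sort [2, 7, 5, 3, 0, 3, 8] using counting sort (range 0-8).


Count array: [1, 0, 1, 2, 0, 1, 0, 1, 1]
Reconstruct: [0, 2, 3, 3, 5, 7, 8]


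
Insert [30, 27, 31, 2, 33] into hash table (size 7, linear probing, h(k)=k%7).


Insertions: 30->slot 2; 27->slot 6; 31->slot 3; 2->slot 4; 33->slot 5
Table: [None, None, 30, 31, 2, 33, 27]


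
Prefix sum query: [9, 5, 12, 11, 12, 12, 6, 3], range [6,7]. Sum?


Prefix sums: [0, 9, 14, 26, 37, 49, 61, 67, 70]
Sum[6..7] = prefix[8] - prefix[6] = 70 - 61 = 9


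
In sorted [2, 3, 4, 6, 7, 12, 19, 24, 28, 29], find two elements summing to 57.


Two pointers: lo=0, hi=9
Found pair: (28, 29) summing to 57


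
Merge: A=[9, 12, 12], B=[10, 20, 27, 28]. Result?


Compare heads, take smaller each step.
Merged: [9, 10, 12, 12, 20, 27, 28]


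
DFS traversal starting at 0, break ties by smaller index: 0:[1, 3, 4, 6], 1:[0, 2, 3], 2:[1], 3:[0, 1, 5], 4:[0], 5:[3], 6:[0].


DFS stack-based: start with [0]
Visit order: [0, 1, 2, 3, 5, 4, 6]


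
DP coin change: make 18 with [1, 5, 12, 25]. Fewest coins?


dp[0]=0; dp[i]=1+min(dp[i-c] for c in coins)
...dp[13]=2, dp[14]=3, dp[15]=3, dp[16]=4, dp[17]=2, dp[18]=3
Minimum coins for 18 = 3


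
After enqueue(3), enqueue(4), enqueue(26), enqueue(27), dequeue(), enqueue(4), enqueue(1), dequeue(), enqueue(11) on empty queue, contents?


enqueue(3) -> [3]
enqueue(4) -> [3, 4]
enqueue(26) -> [3, 4, 26]
enqueue(27) -> [3, 4, 26, 27]
dequeue() returns 3 -> [4, 26, 27]
enqueue(4) -> [4, 26, 27, 4]
enqueue(1) -> [4, 26, 27, 4, 1]
dequeue() returns 4 -> [26, 27, 4, 1]
enqueue(11) -> [26, 27, 4, 1, 11]
Final queue (front to back): [26, 27, 4, 1, 11]


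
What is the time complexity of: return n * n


Analysis: constant-time operation, no loop
Complexity: O(1)


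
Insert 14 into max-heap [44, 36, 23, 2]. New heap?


Append 14: [44, 36, 23, 2, 14]
Bubble up: no swaps needed
Result: [44, 36, 23, 2, 14]


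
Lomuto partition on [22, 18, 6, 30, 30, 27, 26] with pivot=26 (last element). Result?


Elements <= 26 go left of pivot.
Result: [22, 18, 6, 26, 30, 27, 30], pivot at index 3


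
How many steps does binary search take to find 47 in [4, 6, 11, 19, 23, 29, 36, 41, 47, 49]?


Search for 47:
[0,9] mid=4 arr[4]=23
[5,9] mid=7 arr[7]=41
[8,9] mid=8 arr[8]=47
Total: 3 comparisons


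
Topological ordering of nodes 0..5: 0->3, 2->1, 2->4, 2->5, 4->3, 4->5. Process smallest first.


Kahn's algorithm, process smallest node first
Order: [0, 2, 1, 4, 3, 5]


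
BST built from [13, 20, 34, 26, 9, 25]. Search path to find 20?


BST root = 13
Search for 20: compare at each node
Path: [13, 20]


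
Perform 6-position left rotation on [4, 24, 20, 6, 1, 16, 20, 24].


Left rotate by 6: [20, 24, 4, 24, 20, 6, 1, 16]


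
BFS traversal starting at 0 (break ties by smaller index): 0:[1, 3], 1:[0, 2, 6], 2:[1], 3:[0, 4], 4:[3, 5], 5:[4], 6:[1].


BFS queue: start with [0]
Visit order: [0, 1, 3, 2, 6, 4, 5]


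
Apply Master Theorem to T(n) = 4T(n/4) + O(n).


a=4, b=4, c=1. log_4(4)=1 = c=1. Case 2: O(n^c log n) = O(n log n)
Complexity: O(n log n)


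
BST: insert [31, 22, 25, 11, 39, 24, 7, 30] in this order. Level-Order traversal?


Root = 31; build tree by BST insertion.
Level-Order traversal: [31, 22, 39, 11, 25, 7, 24, 30]


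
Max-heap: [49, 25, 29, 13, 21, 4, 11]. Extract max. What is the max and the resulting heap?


Max = 49
Replace root with last, heapify down
Resulting heap: [29, 25, 11, 13, 21, 4]


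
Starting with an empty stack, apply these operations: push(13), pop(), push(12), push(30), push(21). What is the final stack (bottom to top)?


push(13) -> [13]
pop() returns 13 -> []
push(12) -> [12]
push(30) -> [12, 30]
push(21) -> [12, 30, 21]
Final stack (bottom to top): [12, 30, 21]


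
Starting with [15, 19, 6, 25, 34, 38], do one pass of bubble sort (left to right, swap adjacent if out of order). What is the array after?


After one pass: [15, 6, 19, 25, 34, 38]


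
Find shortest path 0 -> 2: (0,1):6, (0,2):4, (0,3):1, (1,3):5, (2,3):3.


Dijkstra from 0:
Distances: {0: 0, 1: 6, 2: 4, 3: 1}
Shortest distance to 2 = 4, path = [0, 2]


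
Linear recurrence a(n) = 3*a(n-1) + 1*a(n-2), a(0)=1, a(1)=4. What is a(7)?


Build bottom-up:
...a(5)=469, a(6)=1549, a(7)=3*1549+1*469=5116


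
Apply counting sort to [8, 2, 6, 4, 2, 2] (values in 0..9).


Count array: [0, 0, 3, 0, 1, 0, 1, 0, 1, 0]
Reconstruct: [2, 2, 2, 4, 6, 8]


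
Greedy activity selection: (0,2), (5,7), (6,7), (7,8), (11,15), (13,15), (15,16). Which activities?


Greedy: pick earliest-ending, then skip overlaps.
Selected (5 activities): [(0, 2), (5, 7), (7, 8), (11, 15), (15, 16)]


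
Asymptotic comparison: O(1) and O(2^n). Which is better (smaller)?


constant grows slower than exponential
O(1) is asymptotically smaller; O(2^n) grows faster


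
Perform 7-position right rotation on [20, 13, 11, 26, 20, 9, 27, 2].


Right rotate by 7: [13, 11, 26, 20, 9, 27, 2, 20]


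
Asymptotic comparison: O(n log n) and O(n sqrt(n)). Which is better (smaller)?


linearithmic grows slower than n^1.5
O(n log n) is asymptotically smaller; O(n sqrt(n)) grows faster


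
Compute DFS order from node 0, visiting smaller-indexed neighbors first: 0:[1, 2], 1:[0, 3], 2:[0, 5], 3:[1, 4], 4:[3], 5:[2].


DFS stack-based: start with [0]
Visit order: [0, 1, 3, 4, 2, 5]


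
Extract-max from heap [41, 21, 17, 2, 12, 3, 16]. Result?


Max = 41
Replace root with last, heapify down
Resulting heap: [21, 16, 17, 2, 12, 3]


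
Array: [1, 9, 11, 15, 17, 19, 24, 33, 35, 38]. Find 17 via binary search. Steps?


Search for 17:
[0,9] mid=4 arr[4]=17
Total: 1 comparisons


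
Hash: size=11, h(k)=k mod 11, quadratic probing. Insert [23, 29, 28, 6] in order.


Insertions: 23->slot 1; 29->slot 7; 28->slot 6; 6->slot 10
Table: [None, 23, None, None, None, None, 28, 29, None, None, 6]


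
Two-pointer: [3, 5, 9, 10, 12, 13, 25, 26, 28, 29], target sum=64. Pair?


Two pointers: lo=0, hi=9
No pair sums to 64


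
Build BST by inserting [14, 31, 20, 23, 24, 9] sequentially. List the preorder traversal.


Root = 14; build tree by BST insertion.
Preorder traversal: [14, 9, 31, 20, 23, 24]


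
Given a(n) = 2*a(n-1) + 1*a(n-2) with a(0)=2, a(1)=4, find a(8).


Build bottom-up:
...a(6)=338, a(7)=816, a(8)=2*816+1*338=1970


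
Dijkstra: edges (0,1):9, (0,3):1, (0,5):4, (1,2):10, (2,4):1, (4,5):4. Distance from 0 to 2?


Dijkstra from 0:
Distances: {0: 0, 1: 9, 2: 9, 3: 1, 4: 8, 5: 4}
Shortest distance to 2 = 9, path = [0, 5, 4, 2]


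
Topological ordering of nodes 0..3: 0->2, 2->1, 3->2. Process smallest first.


Kahn's algorithm, process smallest node first
Order: [0, 3, 2, 1]


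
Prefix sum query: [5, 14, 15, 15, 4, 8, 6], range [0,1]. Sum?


Prefix sums: [0, 5, 19, 34, 49, 53, 61, 67]
Sum[0..1] = prefix[2] - prefix[0] = 19 - 0 = 19


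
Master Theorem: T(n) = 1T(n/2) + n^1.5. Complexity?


a=1, b=2, c=1.5. log_2(1)=0 < c=1.5. Case 3: O(n^c) = O(n^1.500)
Complexity: O(n^1.500)


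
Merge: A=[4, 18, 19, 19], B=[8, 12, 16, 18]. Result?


Compare heads, take smaller each step.
Merged: [4, 8, 12, 16, 18, 18, 19, 19]


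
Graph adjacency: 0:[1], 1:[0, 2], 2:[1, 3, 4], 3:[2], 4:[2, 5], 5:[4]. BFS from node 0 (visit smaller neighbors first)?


BFS queue: start with [0]
Visit order: [0, 1, 2, 3, 4, 5]


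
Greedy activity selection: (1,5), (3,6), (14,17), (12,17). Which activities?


Greedy: pick earliest-ending, then skip overlaps.
Selected (2 activities): [(1, 5), (14, 17)]


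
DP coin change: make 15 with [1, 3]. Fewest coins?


dp[0]=0; dp[i]=1+min(dp[i-c] for c in coins)
...dp[10]=4, dp[11]=5, dp[12]=4, dp[13]=5, dp[14]=6, dp[15]=5
Minimum coins for 15 = 5


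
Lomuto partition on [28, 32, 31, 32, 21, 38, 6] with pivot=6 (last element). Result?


Elements <= 6 go left of pivot.
Result: [6, 32, 31, 32, 21, 38, 28], pivot at index 0


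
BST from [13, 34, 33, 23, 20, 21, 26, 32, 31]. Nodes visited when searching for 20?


BST root = 13
Search for 20: compare at each node
Path: [13, 34, 33, 23, 20]


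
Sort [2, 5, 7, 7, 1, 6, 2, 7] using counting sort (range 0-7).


Count array: [0, 1, 2, 0, 0, 1, 1, 3]
Reconstruct: [1, 2, 2, 5, 6, 7, 7, 7]


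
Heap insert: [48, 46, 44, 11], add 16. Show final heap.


Append 16: [48, 46, 44, 11, 16]
Bubble up: no swaps needed
Result: [48, 46, 44, 11, 16]


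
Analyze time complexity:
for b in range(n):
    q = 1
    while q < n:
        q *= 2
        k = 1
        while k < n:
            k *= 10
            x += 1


Per nesting level: O(n) * O(log n) * O(log n) = O(n (log n)^2)
Complexity: O(n (log n)^2)


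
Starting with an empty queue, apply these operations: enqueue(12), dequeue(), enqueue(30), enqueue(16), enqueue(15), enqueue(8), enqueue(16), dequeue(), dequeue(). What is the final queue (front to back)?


enqueue(12) -> [12]
dequeue() returns 12 -> []
enqueue(30) -> [30]
enqueue(16) -> [30, 16]
enqueue(15) -> [30, 16, 15]
enqueue(8) -> [30, 16, 15, 8]
enqueue(16) -> [30, 16, 15, 8, 16]
dequeue() returns 30 -> [16, 15, 8, 16]
dequeue() returns 16 -> [15, 8, 16]
Final queue (front to back): [15, 8, 16]


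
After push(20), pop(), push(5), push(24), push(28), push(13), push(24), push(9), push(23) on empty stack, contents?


push(20) -> [20]
pop() returns 20 -> []
push(5) -> [5]
push(24) -> [5, 24]
push(28) -> [5, 24, 28]
push(13) -> [5, 24, 28, 13]
push(24) -> [5, 24, 28, 13, 24]
push(9) -> [5, 24, 28, 13, 24, 9]
push(23) -> [5, 24, 28, 13, 24, 9, 23]
Final stack (bottom to top): [5, 24, 28, 13, 24, 9, 23]


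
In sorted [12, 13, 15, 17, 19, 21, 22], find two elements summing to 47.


Two pointers: lo=0, hi=6
No pair sums to 47


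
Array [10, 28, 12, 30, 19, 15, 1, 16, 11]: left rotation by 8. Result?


Left rotate by 8: [11, 10, 28, 12, 30, 19, 15, 1, 16]


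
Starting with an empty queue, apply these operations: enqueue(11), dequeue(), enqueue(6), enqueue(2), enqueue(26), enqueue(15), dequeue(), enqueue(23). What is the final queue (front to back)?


enqueue(11) -> [11]
dequeue() returns 11 -> []
enqueue(6) -> [6]
enqueue(2) -> [6, 2]
enqueue(26) -> [6, 2, 26]
enqueue(15) -> [6, 2, 26, 15]
dequeue() returns 6 -> [2, 26, 15]
enqueue(23) -> [2, 26, 15, 23]
Final queue (front to back): [2, 26, 15, 23]


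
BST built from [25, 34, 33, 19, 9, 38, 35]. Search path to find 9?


BST root = 25
Search for 9: compare at each node
Path: [25, 19, 9]


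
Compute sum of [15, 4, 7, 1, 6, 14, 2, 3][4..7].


Prefix sums: [0, 15, 19, 26, 27, 33, 47, 49, 52]
Sum[4..7] = prefix[8] - prefix[4] = 52 - 27 = 25


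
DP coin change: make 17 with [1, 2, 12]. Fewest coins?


dp[0]=0; dp[i]=1+min(dp[i-c] for c in coins)
...dp[12]=1, dp[13]=2, dp[14]=2, dp[15]=3, dp[16]=3, dp[17]=4
Minimum coins for 17 = 4


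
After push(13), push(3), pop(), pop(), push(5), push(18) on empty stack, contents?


push(13) -> [13]
push(3) -> [13, 3]
pop() returns 3 -> [13]
pop() returns 13 -> []
push(5) -> [5]
push(18) -> [5, 18]
Final stack (bottom to top): [5, 18]


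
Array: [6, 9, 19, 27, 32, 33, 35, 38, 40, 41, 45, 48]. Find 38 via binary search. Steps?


Search for 38:
[0,11] mid=5 arr[5]=33
[6,11] mid=8 arr[8]=40
[6,7] mid=6 arr[6]=35
[7,7] mid=7 arr[7]=38
Total: 4 comparisons


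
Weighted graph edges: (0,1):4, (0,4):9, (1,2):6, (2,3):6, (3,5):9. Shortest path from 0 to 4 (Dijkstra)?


Dijkstra from 0:
Distances: {0: 0, 1: 4, 2: 10, 3: 16, 4: 9, 5: 25}
Shortest distance to 4 = 9, path = [0, 4]


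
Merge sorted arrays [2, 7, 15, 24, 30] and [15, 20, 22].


Compare heads, take smaller each step.
Merged: [2, 7, 15, 15, 20, 22, 24, 30]


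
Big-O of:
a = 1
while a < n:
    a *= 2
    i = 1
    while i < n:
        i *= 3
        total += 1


Per nesting level: O(log n) * O(log n) = O((log n)^2)
Complexity: O((log n)^2)


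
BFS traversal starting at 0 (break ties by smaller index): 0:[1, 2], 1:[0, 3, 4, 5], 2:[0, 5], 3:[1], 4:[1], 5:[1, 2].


BFS queue: start with [0]
Visit order: [0, 1, 2, 3, 4, 5]


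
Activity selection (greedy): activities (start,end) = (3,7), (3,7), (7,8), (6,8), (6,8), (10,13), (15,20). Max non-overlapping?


Greedy: pick earliest-ending, then skip overlaps.
Selected (4 activities): [(3, 7), (7, 8), (10, 13), (15, 20)]


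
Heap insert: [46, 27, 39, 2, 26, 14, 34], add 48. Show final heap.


Append 48: [46, 27, 39, 2, 26, 14, 34, 48]
Bubble up: swap idx 7(48) with idx 3(2); swap idx 3(48) with idx 1(27); swap idx 1(48) with idx 0(46)
Result: [48, 46, 39, 27, 26, 14, 34, 2]


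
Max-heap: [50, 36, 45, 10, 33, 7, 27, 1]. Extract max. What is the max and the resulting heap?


Max = 50
Replace root with last, heapify down
Resulting heap: [45, 36, 27, 10, 33, 7, 1]


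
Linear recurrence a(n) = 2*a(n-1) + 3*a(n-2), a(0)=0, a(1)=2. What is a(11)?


Build bottom-up:
...a(9)=9842, a(10)=29524, a(11)=2*29524+3*9842=88574


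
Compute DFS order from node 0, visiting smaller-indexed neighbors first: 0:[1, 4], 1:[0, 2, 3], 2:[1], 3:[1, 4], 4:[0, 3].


DFS stack-based: start with [0]
Visit order: [0, 1, 2, 3, 4]


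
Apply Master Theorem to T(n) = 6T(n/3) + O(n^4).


a=6, b=3, c=4. log_3(6)=1.631 < c=4. Case 3: O(n^c) = O(n^4)
Complexity: O(n^4)


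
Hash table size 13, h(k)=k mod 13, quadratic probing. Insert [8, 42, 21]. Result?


Insertions: 8->slot 8; 42->slot 3; 21->slot 9
Table: [None, None, None, 42, None, None, None, None, 8, 21, None, None, None]


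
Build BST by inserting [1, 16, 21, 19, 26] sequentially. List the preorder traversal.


Root = 1; build tree by BST insertion.
Preorder traversal: [1, 16, 21, 19, 26]


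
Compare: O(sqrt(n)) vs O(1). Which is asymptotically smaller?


constant grows slower than sublinear
O(1) is asymptotically smaller; O(sqrt(n)) grows faster


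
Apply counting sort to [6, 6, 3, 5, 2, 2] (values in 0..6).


Count array: [0, 0, 2, 1, 0, 1, 2]
Reconstruct: [2, 2, 3, 5, 6, 6]


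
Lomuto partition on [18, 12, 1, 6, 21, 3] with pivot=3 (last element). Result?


Elements <= 3 go left of pivot.
Result: [1, 3, 18, 6, 21, 12], pivot at index 1


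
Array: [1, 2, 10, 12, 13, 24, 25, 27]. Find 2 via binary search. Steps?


Search for 2:
[0,7] mid=3 arr[3]=12
[0,2] mid=1 arr[1]=2
Total: 2 comparisons


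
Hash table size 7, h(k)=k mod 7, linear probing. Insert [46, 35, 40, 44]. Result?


Insertions: 46->slot 4; 35->slot 0; 40->slot 5; 44->slot 2
Table: [35, None, 44, None, 46, 40, None]


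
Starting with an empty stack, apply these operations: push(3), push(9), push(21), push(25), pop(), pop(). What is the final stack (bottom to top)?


push(3) -> [3]
push(9) -> [3, 9]
push(21) -> [3, 9, 21]
push(25) -> [3, 9, 21, 25]
pop() returns 25 -> [3, 9, 21]
pop() returns 21 -> [3, 9]
Final stack (bottom to top): [3, 9]


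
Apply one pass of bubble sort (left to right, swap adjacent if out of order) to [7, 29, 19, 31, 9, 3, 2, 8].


After one pass: [7, 19, 29, 9, 3, 2, 8, 31]


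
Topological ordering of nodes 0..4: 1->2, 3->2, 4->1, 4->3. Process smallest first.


Kahn's algorithm, process smallest node first
Order: [0, 4, 1, 3, 2]


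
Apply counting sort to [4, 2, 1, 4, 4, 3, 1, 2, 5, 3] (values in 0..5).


Count array: [0, 2, 2, 2, 3, 1]
Reconstruct: [1, 1, 2, 2, 3, 3, 4, 4, 4, 5]


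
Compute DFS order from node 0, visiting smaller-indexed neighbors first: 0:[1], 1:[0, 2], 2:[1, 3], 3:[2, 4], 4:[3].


DFS stack-based: start with [0]
Visit order: [0, 1, 2, 3, 4]


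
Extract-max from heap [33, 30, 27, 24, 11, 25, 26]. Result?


Max = 33
Replace root with last, heapify down
Resulting heap: [30, 26, 27, 24, 11, 25]


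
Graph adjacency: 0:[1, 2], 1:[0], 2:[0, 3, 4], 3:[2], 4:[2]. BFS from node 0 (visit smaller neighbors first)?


BFS queue: start with [0]
Visit order: [0, 1, 2, 3, 4]


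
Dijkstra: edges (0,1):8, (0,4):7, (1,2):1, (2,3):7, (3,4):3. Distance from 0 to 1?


Dijkstra from 0:
Distances: {0: 0, 1: 8, 2: 9, 3: 10, 4: 7}
Shortest distance to 1 = 8, path = [0, 1]


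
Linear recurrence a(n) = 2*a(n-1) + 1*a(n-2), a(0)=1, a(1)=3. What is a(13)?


Build bottom-up:
...a(11)=19601, a(12)=47321, a(13)=2*47321+1*19601=114243


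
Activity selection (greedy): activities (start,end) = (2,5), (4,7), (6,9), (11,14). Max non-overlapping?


Greedy: pick earliest-ending, then skip overlaps.
Selected (3 activities): [(2, 5), (6, 9), (11, 14)]


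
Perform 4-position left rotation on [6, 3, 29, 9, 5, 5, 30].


Left rotate by 4: [5, 5, 30, 6, 3, 29, 9]


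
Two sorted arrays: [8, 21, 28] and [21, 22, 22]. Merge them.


Compare heads, take smaller each step.
Merged: [8, 21, 21, 22, 22, 28]


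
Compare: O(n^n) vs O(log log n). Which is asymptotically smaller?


double-logarithmic grows slower than n^n
O(log log n) is asymptotically smaller; O(n^n) grows faster


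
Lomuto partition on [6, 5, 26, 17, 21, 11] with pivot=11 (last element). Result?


Elements <= 11 go left of pivot.
Result: [6, 5, 11, 17, 21, 26], pivot at index 2


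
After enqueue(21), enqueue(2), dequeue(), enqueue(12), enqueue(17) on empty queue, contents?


enqueue(21) -> [21]
enqueue(2) -> [21, 2]
dequeue() returns 21 -> [2]
enqueue(12) -> [2, 12]
enqueue(17) -> [2, 12, 17]
Final queue (front to back): [2, 12, 17]


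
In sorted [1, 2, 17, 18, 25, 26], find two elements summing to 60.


Two pointers: lo=0, hi=5
No pair sums to 60


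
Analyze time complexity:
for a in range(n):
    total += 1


Per nesting level: O(n) = O(n)
Complexity: O(n)


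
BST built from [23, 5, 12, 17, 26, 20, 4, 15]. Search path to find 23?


BST root = 23
Search for 23: compare at each node
Path: [23]


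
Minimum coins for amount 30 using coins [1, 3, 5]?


dp[0]=0; dp[i]=1+min(dp[i-c] for c in coins)
...dp[25]=5, dp[26]=6, dp[27]=7, dp[28]=6, dp[29]=7, dp[30]=6
Minimum coins for 30 = 6


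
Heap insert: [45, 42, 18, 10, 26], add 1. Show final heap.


Append 1: [45, 42, 18, 10, 26, 1]
Bubble up: no swaps needed
Result: [45, 42, 18, 10, 26, 1]


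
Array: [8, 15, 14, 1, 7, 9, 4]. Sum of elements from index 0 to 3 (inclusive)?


Prefix sums: [0, 8, 23, 37, 38, 45, 54, 58]
Sum[0..3] = prefix[4] - prefix[0] = 38 - 0 = 38


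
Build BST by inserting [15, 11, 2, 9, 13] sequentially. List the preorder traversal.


Root = 15; build tree by BST insertion.
Preorder traversal: [15, 11, 2, 9, 13]


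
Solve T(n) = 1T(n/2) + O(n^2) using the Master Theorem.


a=1, b=2, c=2. log_2(1)=0 < c=2. Case 3: O(n^c) = O(n^2)
Complexity: O(n^2)


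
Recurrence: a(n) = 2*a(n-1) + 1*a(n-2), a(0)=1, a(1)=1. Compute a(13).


Build bottom-up:
...a(11)=8119, a(12)=19601, a(13)=2*19601+1*8119=47321


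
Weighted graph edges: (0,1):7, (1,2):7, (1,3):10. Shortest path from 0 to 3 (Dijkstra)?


Dijkstra from 0:
Distances: {0: 0, 1: 7, 2: 14, 3: 17}
Shortest distance to 3 = 17, path = [0, 1, 3]


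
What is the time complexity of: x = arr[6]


Analysis: constant-time operation, no loop
Complexity: O(1)


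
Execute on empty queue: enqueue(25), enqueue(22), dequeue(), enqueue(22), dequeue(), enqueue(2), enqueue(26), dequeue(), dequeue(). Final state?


enqueue(25) -> [25]
enqueue(22) -> [25, 22]
dequeue() returns 25 -> [22]
enqueue(22) -> [22, 22]
dequeue() returns 22 -> [22]
enqueue(2) -> [22, 2]
enqueue(26) -> [22, 2, 26]
dequeue() returns 22 -> [2, 26]
dequeue() returns 2 -> [26]
Final queue (front to back): [26]


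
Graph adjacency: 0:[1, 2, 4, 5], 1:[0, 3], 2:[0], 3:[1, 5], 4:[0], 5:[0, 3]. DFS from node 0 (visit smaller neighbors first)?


DFS stack-based: start with [0]
Visit order: [0, 1, 3, 5, 2, 4]


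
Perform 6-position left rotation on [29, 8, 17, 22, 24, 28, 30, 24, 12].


Left rotate by 6: [30, 24, 12, 29, 8, 17, 22, 24, 28]


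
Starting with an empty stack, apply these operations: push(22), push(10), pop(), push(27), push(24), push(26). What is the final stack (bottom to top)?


push(22) -> [22]
push(10) -> [22, 10]
pop() returns 10 -> [22]
push(27) -> [22, 27]
push(24) -> [22, 27, 24]
push(26) -> [22, 27, 24, 26]
Final stack (bottom to top): [22, 27, 24, 26]


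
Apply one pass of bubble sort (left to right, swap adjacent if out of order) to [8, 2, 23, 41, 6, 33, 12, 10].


After one pass: [2, 8, 23, 6, 33, 12, 10, 41]


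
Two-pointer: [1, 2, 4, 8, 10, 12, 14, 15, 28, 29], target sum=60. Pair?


Two pointers: lo=0, hi=9
No pair sums to 60


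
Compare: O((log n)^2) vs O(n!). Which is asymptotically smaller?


polylogarithmic grows slower than factorial
O((log n)^2) is asymptotically smaller; O(n!) grows faster


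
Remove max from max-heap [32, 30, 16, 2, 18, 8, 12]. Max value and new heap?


Max = 32
Replace root with last, heapify down
Resulting heap: [30, 18, 16, 2, 12, 8]


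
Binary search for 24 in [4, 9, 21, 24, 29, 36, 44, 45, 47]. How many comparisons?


Search for 24:
[0,8] mid=4 arr[4]=29
[0,3] mid=1 arr[1]=9
[2,3] mid=2 arr[2]=21
[3,3] mid=3 arr[3]=24
Total: 4 comparisons


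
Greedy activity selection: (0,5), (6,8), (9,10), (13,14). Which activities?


Greedy: pick earliest-ending, then skip overlaps.
Selected (4 activities): [(0, 5), (6, 8), (9, 10), (13, 14)]


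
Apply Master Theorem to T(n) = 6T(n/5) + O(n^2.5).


a=6, b=5, c=2.5. log_5(6)=1.113 < c=2.5. Case 3: O(n^c) = O(n^2.500)
Complexity: O(n^2.500)


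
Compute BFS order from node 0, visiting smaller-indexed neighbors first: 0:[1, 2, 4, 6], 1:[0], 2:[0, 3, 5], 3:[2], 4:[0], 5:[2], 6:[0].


BFS queue: start with [0]
Visit order: [0, 1, 2, 4, 6, 3, 5]


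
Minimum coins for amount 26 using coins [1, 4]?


dp[0]=0; dp[i]=1+min(dp[i-c] for c in coins)
...dp[21]=6, dp[22]=7, dp[23]=8, dp[24]=6, dp[25]=7, dp[26]=8
Minimum coins for 26 = 8


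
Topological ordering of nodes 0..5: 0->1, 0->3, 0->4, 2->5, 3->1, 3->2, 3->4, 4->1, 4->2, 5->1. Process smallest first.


Kahn's algorithm, process smallest node first
Order: [0, 3, 4, 2, 5, 1]


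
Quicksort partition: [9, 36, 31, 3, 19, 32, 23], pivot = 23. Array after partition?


Elements <= 23 go left of pivot.
Result: [9, 3, 19, 23, 31, 32, 36], pivot at index 3


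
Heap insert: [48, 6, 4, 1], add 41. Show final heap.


Append 41: [48, 6, 4, 1, 41]
Bubble up: swap idx 4(41) with idx 1(6)
Result: [48, 41, 4, 1, 6]


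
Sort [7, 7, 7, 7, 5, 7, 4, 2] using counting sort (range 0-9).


Count array: [0, 0, 1, 0, 1, 1, 0, 5, 0, 0]
Reconstruct: [2, 4, 5, 7, 7, 7, 7, 7]


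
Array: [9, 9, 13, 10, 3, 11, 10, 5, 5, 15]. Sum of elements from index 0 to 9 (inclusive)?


Prefix sums: [0, 9, 18, 31, 41, 44, 55, 65, 70, 75, 90]
Sum[0..9] = prefix[10] - prefix[0] = 90 - 0 = 90


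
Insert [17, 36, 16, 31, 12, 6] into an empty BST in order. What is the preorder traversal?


Root = 17; build tree by BST insertion.
Preorder traversal: [17, 16, 12, 6, 36, 31]


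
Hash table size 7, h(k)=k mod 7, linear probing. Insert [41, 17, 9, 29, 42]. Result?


Insertions: 41->slot 6; 17->slot 3; 9->slot 2; 29->slot 1; 42->slot 0
Table: [42, 29, 9, 17, None, None, 41]


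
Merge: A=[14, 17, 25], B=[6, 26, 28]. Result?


Compare heads, take smaller each step.
Merged: [6, 14, 17, 25, 26, 28]


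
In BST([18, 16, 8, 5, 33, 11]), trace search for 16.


BST root = 18
Search for 16: compare at each node
Path: [18, 16]


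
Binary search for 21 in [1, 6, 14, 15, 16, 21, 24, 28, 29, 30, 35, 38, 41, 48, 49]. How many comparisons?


Search for 21:
[0,14] mid=7 arr[7]=28
[0,6] mid=3 arr[3]=15
[4,6] mid=5 arr[5]=21
Total: 3 comparisons


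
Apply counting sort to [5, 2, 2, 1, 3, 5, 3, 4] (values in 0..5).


Count array: [0, 1, 2, 2, 1, 2]
Reconstruct: [1, 2, 2, 3, 3, 4, 5, 5]


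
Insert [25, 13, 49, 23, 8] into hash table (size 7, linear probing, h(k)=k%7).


Insertions: 25->slot 4; 13->slot 6; 49->slot 0; 23->slot 2; 8->slot 1
Table: [49, 8, 23, None, 25, None, 13]


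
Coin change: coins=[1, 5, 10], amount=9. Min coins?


dp[0]=0; dp[i]=1+min(dp[i-c] for c in coins)
...dp[4]=4, dp[5]=1, dp[6]=2, dp[7]=3, dp[8]=4, dp[9]=5
Minimum coins for 9 = 5


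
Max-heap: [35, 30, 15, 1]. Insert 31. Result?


Append 31: [35, 30, 15, 1, 31]
Bubble up: swap idx 4(31) with idx 1(30)
Result: [35, 31, 15, 1, 30]


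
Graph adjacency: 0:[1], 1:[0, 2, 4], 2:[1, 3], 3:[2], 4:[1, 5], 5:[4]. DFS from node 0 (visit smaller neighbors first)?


DFS stack-based: start with [0]
Visit order: [0, 1, 2, 3, 4, 5]


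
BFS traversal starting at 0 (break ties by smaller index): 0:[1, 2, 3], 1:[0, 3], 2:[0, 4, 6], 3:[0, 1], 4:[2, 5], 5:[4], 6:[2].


BFS queue: start with [0]
Visit order: [0, 1, 2, 3, 4, 6, 5]


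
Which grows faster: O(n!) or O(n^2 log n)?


n^2 log n grows slower than factorial
O(n^2 log n) is asymptotically smaller; O(n!) grows faster


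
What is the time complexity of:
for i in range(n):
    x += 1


Per nesting level: O(n) = O(n)
Complexity: O(n)


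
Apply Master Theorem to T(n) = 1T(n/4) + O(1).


a=1, b=4, c=0. log_4(1)=0 = c=0. Case 2: O(n^c log n) = O(log n)
Complexity: O(log n)


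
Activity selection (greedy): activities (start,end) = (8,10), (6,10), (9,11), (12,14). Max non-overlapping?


Greedy: pick earliest-ending, then skip overlaps.
Selected (2 activities): [(8, 10), (12, 14)]


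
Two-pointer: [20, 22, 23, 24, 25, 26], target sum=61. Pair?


Two pointers: lo=0, hi=5
No pair sums to 61


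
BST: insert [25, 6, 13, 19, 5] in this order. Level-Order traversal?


Root = 25; build tree by BST insertion.
Level-Order traversal: [25, 6, 5, 13, 19]


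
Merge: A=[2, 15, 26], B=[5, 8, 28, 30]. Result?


Compare heads, take smaller each step.
Merged: [2, 5, 8, 15, 26, 28, 30]


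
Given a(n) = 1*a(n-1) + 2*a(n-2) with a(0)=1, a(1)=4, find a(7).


Build bottom-up:
...a(5)=54, a(6)=106, a(7)=1*106+2*54=214


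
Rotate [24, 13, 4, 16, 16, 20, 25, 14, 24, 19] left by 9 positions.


Left rotate by 9: [19, 24, 13, 4, 16, 16, 20, 25, 14, 24]


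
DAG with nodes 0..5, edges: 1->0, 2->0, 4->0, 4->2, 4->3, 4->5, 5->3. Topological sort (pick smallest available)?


Kahn's algorithm, process smallest node first
Order: [1, 4, 2, 0, 5, 3]


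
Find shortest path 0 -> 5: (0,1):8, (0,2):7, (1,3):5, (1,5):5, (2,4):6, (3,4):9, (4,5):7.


Dijkstra from 0:
Distances: {0: 0, 1: 8, 2: 7, 3: 13, 4: 13, 5: 13}
Shortest distance to 5 = 13, path = [0, 1, 5]


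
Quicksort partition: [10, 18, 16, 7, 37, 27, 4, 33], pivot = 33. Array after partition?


Elements <= 33 go left of pivot.
Result: [10, 18, 16, 7, 27, 4, 33, 37], pivot at index 6


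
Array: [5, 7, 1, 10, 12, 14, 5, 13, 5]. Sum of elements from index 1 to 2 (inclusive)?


Prefix sums: [0, 5, 12, 13, 23, 35, 49, 54, 67, 72]
Sum[1..2] = prefix[3] - prefix[1] = 13 - 5 = 8


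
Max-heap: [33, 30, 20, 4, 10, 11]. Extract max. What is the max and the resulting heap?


Max = 33
Replace root with last, heapify down
Resulting heap: [30, 11, 20, 4, 10]


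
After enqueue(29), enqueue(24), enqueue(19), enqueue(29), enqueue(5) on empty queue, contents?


enqueue(29) -> [29]
enqueue(24) -> [29, 24]
enqueue(19) -> [29, 24, 19]
enqueue(29) -> [29, 24, 19, 29]
enqueue(5) -> [29, 24, 19, 29, 5]
Final queue (front to back): [29, 24, 19, 29, 5]


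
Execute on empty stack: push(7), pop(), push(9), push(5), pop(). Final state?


push(7) -> [7]
pop() returns 7 -> []
push(9) -> [9]
push(5) -> [9, 5]
pop() returns 5 -> [9]
Final stack (bottom to top): [9]


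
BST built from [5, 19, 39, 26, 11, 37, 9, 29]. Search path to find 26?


BST root = 5
Search for 26: compare at each node
Path: [5, 19, 39, 26]


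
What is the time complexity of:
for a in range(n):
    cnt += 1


Per nesting level: O(n) = O(n)
Complexity: O(n)


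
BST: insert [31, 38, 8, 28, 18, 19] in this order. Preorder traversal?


Root = 31; build tree by BST insertion.
Preorder traversal: [31, 8, 28, 18, 19, 38]


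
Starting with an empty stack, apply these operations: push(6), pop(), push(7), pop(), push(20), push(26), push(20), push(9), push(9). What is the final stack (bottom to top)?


push(6) -> [6]
pop() returns 6 -> []
push(7) -> [7]
pop() returns 7 -> []
push(20) -> [20]
push(26) -> [20, 26]
push(20) -> [20, 26, 20]
push(9) -> [20, 26, 20, 9]
push(9) -> [20, 26, 20, 9, 9]
Final stack (bottom to top): [20, 26, 20, 9, 9]


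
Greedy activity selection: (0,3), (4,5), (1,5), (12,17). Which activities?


Greedy: pick earliest-ending, then skip overlaps.
Selected (3 activities): [(0, 3), (4, 5), (12, 17)]
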